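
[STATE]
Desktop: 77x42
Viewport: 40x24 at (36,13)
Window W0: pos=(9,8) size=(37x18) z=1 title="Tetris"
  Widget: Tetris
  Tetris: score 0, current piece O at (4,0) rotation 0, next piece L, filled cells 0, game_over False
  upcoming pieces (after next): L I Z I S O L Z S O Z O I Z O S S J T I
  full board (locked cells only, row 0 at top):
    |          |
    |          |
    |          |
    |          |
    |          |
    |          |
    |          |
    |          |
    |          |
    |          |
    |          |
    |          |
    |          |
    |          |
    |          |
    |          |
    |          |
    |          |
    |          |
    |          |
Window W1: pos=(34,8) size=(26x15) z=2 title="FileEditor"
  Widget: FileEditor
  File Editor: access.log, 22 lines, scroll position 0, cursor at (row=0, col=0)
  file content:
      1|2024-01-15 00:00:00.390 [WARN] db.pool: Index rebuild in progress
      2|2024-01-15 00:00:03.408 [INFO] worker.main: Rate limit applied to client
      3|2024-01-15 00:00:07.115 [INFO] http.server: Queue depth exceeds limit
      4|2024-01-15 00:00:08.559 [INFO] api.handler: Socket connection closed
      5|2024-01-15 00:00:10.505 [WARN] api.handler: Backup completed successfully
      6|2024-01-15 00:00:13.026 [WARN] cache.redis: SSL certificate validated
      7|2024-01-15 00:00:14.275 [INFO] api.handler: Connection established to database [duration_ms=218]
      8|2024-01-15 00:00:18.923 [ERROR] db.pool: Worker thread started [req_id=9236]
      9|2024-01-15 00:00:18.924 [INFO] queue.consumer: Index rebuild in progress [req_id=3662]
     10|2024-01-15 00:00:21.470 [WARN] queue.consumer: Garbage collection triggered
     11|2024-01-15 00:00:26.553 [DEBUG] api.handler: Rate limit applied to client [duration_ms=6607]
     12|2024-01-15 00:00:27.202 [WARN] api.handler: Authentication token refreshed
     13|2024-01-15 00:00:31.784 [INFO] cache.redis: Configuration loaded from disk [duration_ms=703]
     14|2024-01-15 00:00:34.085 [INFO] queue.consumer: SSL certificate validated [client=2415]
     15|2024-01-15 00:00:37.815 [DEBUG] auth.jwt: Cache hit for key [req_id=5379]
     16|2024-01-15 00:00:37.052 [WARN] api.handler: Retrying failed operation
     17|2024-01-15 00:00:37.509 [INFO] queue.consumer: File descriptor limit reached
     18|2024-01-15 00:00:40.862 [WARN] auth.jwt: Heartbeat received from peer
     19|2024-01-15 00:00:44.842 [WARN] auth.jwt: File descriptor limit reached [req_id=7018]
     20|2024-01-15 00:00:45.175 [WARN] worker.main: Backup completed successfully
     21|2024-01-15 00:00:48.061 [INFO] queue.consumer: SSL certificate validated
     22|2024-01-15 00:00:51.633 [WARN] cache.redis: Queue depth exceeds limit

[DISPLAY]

024-01-15 00:00:07.115░┃                
024-01-15 00:00:08.559░┃                
024-01-15 00:00:10.505░┃                
024-01-15 00:00:13.026░┃                
024-01-15 00:00:14.275░┃                
024-01-15 00:00:18.923░┃                
024-01-15 00:00:18.924░┃                
024-01-15 00:00:21.470░┃                
024-01-15 00:00:26.553▼┃                
━━━━━━━━━━━━━━━━━━━━━━━┛                
         ┃                              
         ┃                              
━━━━━━━━━┛                              
                                        
                                        
                                        
                                        
                                        
                                        
                                        
                                        
                                        
                                        
                                        


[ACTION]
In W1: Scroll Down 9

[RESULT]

024-01-15 00:00:27.202░┃                
024-01-15 00:00:31.784░┃                
024-01-15 00:00:34.085░┃                
024-01-15 00:00:37.815░┃                
024-01-15 00:00:37.052░┃                
024-01-15 00:00:37.509░┃                
024-01-15 00:00:40.862█┃                
024-01-15 00:00:44.842░┃                
024-01-15 00:00:45.175▼┃                
━━━━━━━━━━━━━━━━━━━━━━━┛                
         ┃                              
         ┃                              
━━━━━━━━━┛                              
                                        
                                        
                                        
                                        
                                        
                                        
                                        
                                        
                                        
                                        
                                        


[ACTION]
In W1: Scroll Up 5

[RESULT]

024-01-15 00:00:14.275░┃                
024-01-15 00:00:18.923░┃                
024-01-15 00:00:18.924█┃                
024-01-15 00:00:21.470░┃                
024-01-15 00:00:26.553░┃                
024-01-15 00:00:27.202░┃                
024-01-15 00:00:31.784░┃                
024-01-15 00:00:34.085░┃                
024-01-15 00:00:37.815▼┃                
━━━━━━━━━━━━━━━━━━━━━━━┛                
         ┃                              
         ┃                              
━━━━━━━━━┛                              
                                        
                                        
                                        
                                        
                                        
                                        
                                        
                                        
                                        
                                        
                                        


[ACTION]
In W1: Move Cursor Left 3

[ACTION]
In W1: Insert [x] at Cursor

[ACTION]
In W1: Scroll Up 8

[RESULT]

024-01-15 00:00:07.115░┃                
024-01-15 00:00:08.559░┃                
024-01-15 00:00:10.505░┃                
024-01-15 00:00:13.026░┃                
024-01-15 00:00:14.275░┃                
024-01-15 00:00:18.923░┃                
024-01-15 00:00:18.924░┃                
024-01-15 00:00:21.470░┃                
024-01-15 00:00:26.553▼┃                
━━━━━━━━━━━━━━━━━━━━━━━┛                
         ┃                              
         ┃                              
━━━━━━━━━┛                              
                                        
                                        
                                        
                                        
                                        
                                        
                                        
                                        
                                        
                                        
                                        


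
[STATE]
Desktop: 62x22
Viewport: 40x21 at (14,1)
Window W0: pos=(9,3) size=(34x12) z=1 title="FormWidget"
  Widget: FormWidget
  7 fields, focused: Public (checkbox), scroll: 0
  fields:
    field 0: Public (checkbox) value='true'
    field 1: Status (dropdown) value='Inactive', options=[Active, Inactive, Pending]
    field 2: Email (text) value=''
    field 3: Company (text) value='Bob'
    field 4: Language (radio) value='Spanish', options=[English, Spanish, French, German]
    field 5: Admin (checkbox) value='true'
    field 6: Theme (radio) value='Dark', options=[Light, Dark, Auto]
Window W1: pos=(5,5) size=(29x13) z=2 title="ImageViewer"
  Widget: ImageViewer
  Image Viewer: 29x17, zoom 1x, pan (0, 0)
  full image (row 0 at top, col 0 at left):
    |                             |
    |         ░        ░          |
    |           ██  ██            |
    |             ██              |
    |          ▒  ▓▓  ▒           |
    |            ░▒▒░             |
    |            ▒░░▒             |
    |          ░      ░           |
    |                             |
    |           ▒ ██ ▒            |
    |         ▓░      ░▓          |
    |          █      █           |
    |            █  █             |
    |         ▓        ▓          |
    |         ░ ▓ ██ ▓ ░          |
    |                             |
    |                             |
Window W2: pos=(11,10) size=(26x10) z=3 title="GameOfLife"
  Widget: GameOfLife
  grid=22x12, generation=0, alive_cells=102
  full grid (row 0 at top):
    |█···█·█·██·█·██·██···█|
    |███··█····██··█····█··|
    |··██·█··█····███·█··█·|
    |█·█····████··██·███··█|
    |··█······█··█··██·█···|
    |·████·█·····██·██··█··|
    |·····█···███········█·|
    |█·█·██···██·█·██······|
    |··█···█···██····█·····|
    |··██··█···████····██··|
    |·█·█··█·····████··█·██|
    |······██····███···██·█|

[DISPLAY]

                                        
                                        
━━━━━━━━━━━━━━━━━━━━━━━━━━━━┓           
mWidget                     ┃           
━━━━━━━━━━━━━━━━━━━┓────────┨           
ewer               ┃        ┃           
───────────────────┨      ▼]┃           
                   ┃       ]┃           
 ░        ░        ┃       ]┃           
━━━━━━━━━━━━━━━━━━━━━━┓(●) S┃           
ameOfLife             ┃     ┃           
──────────────────────┨) Dar┃           
n: 0                  ┃     ┃           
█····████··██·███··█  ┃━━━━━┛           
█······█··█··██·█···  ┃                 
███·█·····██·██··█··  ┃                 
···█···███········█·  ┃                 
█·██···██·█·██······  ┃                 
━━━━━━━━━━━━━━━━━━━━━━┛                 
                                        
                                        


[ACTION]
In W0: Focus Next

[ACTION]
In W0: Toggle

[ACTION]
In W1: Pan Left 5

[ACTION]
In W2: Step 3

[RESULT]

                                        
                                        
━━━━━━━━━━━━━━━━━━━━━━━━━━━━┓           
mWidget                     ┃           
━━━━━━━━━━━━━━━━━━━┓────────┨           
ewer               ┃        ┃           
───────────────────┨      ▼]┃           
                   ┃       ]┃           
 ░        ░        ┃       ]┃           
━━━━━━━━━━━━━━━━━━━━━━┓(●) S┃           
ameOfLife             ┃     ┃           
──────────────────────┨) Dar┃           
n: 3                  ┃     ┃           
···█·······███·█····  ┃━━━━━┛           
····█·····█·····█···  ┃                 
███·██····█····██···  ┃                 
··········█····██···  ┃                 
██·███·····██·███···  ┃                 
━━━━━━━━━━━━━━━━━━━━━━┛                 
                                        
                                        


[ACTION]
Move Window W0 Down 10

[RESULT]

                                        
                                        
                                        
                                        
━━━━━━━━━━━━━━━━━━━┓                    
ewer               ┃                    
───────────────────┨                    
                   ┃                    
 ░        ░        ┃                    
━━━━━━━━━━━━━━━━━━━━━━┓━━━━━┓           
ameOfLife             ┃     ┃           
──────────────────────┨─────┨           
n: 3                  ┃     ┃           
···█·······███·█····  ┃   ▼]┃           
····█·····█·····█···  ┃    ]┃           
███·██····█····██···  ┃    ]┃           
··········█····██···  ┃(●) S┃           
██·███·····██·███···  ┃     ┃           
━━━━━━━━━━━━━━━━━━━━━━┛) Dar┃           
                            ┃           
━━━━━━━━━━━━━━━━━━━━━━━━━━━━┛           


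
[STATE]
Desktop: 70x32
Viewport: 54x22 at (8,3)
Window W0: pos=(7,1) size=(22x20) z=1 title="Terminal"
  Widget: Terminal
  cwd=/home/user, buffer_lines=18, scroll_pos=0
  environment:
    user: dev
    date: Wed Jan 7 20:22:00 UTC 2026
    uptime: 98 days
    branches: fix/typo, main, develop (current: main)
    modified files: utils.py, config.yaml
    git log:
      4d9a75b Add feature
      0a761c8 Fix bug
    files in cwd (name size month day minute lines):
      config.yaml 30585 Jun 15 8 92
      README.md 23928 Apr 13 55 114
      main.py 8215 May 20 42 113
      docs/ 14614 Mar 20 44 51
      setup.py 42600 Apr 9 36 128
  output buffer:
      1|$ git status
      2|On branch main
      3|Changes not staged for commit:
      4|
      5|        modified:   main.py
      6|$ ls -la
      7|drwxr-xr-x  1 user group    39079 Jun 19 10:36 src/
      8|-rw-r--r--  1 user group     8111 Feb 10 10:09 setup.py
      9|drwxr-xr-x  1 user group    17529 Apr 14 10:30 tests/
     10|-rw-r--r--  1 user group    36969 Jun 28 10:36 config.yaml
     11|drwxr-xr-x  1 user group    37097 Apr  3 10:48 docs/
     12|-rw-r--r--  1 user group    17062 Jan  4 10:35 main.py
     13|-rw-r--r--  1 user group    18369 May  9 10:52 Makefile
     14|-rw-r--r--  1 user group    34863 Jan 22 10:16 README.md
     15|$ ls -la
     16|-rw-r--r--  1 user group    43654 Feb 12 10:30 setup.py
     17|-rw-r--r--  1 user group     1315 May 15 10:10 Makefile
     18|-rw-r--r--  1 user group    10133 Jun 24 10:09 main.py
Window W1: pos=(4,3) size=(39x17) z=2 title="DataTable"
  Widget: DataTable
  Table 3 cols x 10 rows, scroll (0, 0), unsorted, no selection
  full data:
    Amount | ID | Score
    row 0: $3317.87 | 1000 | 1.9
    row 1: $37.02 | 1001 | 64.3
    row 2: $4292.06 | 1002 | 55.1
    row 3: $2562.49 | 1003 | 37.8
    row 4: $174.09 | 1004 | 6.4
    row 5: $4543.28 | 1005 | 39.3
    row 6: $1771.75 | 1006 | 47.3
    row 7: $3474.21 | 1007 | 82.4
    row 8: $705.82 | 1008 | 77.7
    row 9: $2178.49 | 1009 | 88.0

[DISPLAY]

━━━━━━━━━━━━━━━━━━━━━━━━━━━━━━━━━━┓                   
taTable                           ┃                   
──────────────────────────────────┨                   
unt  │ID  │Score                  ┃                   
─────┼────┼─────                  ┃                   
17.87│1000│1.9                    ┃                   
.02  │1001│64.3                   ┃                   
92.06│1002│55.1                   ┃                   
62.49│1003│37.8                   ┃                   
4.09 │1004│6.4                    ┃                   
43.28│1005│39.3                   ┃                   
71.75│1006│47.3                   ┃                   
74.21│1007│82.4                   ┃                   
5.82 │1008│77.7                   ┃                   
78.49│1009│88.0                   ┃                   
                                  ┃                   
━━━━━━━━━━━━━━━━━━━━━━━━━━━━━━━━━━┛                   
━━━━━━━━━━━━━━━━━━━━┛                                 
                                                      
                                                      
                                                      
                                                      


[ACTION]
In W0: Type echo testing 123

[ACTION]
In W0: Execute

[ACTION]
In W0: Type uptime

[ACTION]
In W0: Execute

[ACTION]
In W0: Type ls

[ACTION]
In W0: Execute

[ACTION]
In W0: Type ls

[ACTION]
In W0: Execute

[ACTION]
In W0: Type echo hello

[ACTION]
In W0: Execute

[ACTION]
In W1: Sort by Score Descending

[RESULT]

━━━━━━━━━━━━━━━━━━━━━━━━━━━━━━━━━━┓                   
taTable                           ┃                   
──────────────────────────────────┨                   
unt  │ID  │Scor▼                  ┃                   
─────┼────┼─────                  ┃                   
78.49│1009│88.0                   ┃                   
74.21│1007│82.4                   ┃                   
5.82 │1008│77.7                   ┃                   
.02  │1001│64.3                   ┃                   
92.06│1002│55.1                   ┃                   
71.75│1006│47.3                   ┃                   
43.28│1005│39.3                   ┃                   
62.49│1003│37.8                   ┃                   
4.09 │1004│6.4                    ┃                   
17.87│1000│1.9                    ┃                   
                                  ┃                   
━━━━━━━━━━━━━━━━━━━━━━━━━━━━━━━━━━┛                   
━━━━━━━━━━━━━━━━━━━━┛                                 
                                                      
                                                      
                                                      
                                                      


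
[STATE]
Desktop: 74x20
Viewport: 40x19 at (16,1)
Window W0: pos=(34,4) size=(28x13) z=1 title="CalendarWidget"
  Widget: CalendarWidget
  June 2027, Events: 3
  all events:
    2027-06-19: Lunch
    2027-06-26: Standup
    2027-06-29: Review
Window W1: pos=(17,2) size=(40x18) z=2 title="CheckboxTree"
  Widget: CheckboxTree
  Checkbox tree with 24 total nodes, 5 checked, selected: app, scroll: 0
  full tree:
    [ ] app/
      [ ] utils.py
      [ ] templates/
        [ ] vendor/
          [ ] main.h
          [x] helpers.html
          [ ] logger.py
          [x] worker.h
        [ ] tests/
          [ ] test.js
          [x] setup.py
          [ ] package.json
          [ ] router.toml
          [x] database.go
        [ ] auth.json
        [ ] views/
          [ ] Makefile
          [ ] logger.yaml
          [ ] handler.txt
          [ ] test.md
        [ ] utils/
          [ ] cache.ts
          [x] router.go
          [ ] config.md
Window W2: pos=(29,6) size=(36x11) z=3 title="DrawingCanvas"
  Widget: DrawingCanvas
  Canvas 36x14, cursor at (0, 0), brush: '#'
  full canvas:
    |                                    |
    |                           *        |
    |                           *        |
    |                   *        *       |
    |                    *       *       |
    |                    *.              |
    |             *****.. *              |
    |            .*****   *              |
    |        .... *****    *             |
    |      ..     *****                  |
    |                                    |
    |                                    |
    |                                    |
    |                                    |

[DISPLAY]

                                        
 ┏━━━━━━━━━━━━━━━━━━━━━━━━━━━━━━━━━━━━━━
 ┃ CheckboxTree                         
 ┠──────────────────────────────────────
 ┃>[-] app/                             
 ┃   [ ] util┏━━━━━━━━━━━━━━━━━━━━━━━━━━
 ┃   [-] temp┃ DrawingCanvas            
 ┃     [-] ve┠──────────────────────────
 ┃       [ ] ┃+                         
 ┃       [x] ┃                          
 ┃       [ ] ┃                          
 ┃       [x] ┃                   *      
 ┃     [-] te┃                    *     
 ┃       [ ] ┃                    *.    
 ┃       [x] ┃             *****.. *    
 ┃       [ ] ┗━━━━━━━━━━━━━━━━━━━━━━━━━━
 ┃       [ ] router.toml                
 ┃       [x] database.go                
 ┗━━━━━━━━━━━━━━━━━━━━━━━━━━━━━━━━━━━━━━


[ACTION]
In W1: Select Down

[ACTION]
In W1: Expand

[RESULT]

                                        
 ┏━━━━━━━━━━━━━━━━━━━━━━━━━━━━━━━━━━━━━━
 ┃ CheckboxTree                         
 ┠──────────────────────────────────────
 ┃ [-] app/                             
 ┃>  [ ] util┏━━━━━━━━━━━━━━━━━━━━━━━━━━
 ┃   [-] temp┃ DrawingCanvas            
 ┃     [-] ve┠──────────────────────────
 ┃       [ ] ┃+                         
 ┃       [x] ┃                          
 ┃       [ ] ┃                          
 ┃       [x] ┃                   *      
 ┃     [-] te┃                    *     
 ┃       [ ] ┃                    *.    
 ┃       [x] ┃             *****.. *    
 ┃       [ ] ┗━━━━━━━━━━━━━━━━━━━━━━━━━━
 ┃       [ ] router.toml                
 ┃       [x] database.go                
 ┗━━━━━━━━━━━━━━━━━━━━━━━━━━━━━━━━━━━━━━


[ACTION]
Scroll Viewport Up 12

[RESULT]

                                        
                                        
 ┏━━━━━━━━━━━━━━━━━━━━━━━━━━━━━━━━━━━━━━
 ┃ CheckboxTree                         
 ┠──────────────────────────────────────
 ┃ [-] app/                             
 ┃>  [ ] util┏━━━━━━━━━━━━━━━━━━━━━━━━━━
 ┃   [-] temp┃ DrawingCanvas            
 ┃     [-] ve┠──────────────────────────
 ┃       [ ] ┃+                         
 ┃       [x] ┃                          
 ┃       [ ] ┃                          
 ┃       [x] ┃                   *      
 ┃     [-] te┃                    *     
 ┃       [ ] ┃                    *.    
 ┃       [x] ┃             *****.. *    
 ┃       [ ] ┗━━━━━━━━━━━━━━━━━━━━━━━━━━
 ┃       [ ] router.toml                
 ┃       [x] database.go                


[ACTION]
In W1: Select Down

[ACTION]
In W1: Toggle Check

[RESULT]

                                        
                                        
 ┏━━━━━━━━━━━━━━━━━━━━━━━━━━━━━━━━━━━━━━
 ┃ CheckboxTree                         
 ┠──────────────────────────────────────
 ┃ [-] app/                             
 ┃   [ ] util┏━━━━━━━━━━━━━━━━━━━━━━━━━━
 ┃>  [x] temp┃ DrawingCanvas            
 ┃     [x] ve┠──────────────────────────
 ┃       [x] ┃+                         
 ┃       [x] ┃                          
 ┃       [x] ┃                          
 ┃       [x] ┃                   *      
 ┃     [x] te┃                    *     
 ┃       [x] ┃                    *.    
 ┃       [x] ┃             *****.. *    
 ┃       [x] ┗━━━━━━━━━━━━━━━━━━━━━━━━━━
 ┃       [x] router.toml                
 ┃       [x] database.go                


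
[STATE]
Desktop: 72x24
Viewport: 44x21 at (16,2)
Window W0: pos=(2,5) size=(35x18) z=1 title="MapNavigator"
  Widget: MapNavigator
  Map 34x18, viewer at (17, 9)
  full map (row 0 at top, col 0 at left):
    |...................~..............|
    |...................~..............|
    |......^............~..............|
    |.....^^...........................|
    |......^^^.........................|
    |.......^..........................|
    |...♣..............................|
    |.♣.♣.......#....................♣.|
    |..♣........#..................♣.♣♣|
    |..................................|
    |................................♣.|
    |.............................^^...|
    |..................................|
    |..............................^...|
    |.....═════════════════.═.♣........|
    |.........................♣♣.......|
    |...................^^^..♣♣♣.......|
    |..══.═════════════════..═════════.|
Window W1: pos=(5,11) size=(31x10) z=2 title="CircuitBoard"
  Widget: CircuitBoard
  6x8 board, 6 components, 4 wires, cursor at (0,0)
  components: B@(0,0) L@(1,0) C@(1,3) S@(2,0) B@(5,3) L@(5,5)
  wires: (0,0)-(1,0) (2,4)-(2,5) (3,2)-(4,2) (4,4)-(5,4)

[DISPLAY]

                                            
                                            
                                            
━━━━━━━━━━━━━━━━━━━━┓                       
                    ┃                       
────────────────────┨                       
.....~..............┃                       
....................┃                       
....................┃                       
━━━━━━━━━━━━━━━━━━━┓┃                       
ard                ┃┃                       
───────────────────┨┃                       
 4 5               ┃┃                       
                   ┃┃                       
                   ┃┃                       
      C            ┃┃                       
                   ┃┃                       
          · ─ ·    ┃┃                       
━━━━━━━━━━━━━━━━━━━┛┃                       
...........♣♣.......┃                       
━━━━━━━━━━━━━━━━━━━━┛                       


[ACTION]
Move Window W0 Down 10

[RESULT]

                                            
                                            
                                            
                                            
━━━━━━━━━━━━━━━━━━━━┓                       
                    ┃                       
────────────────────┨                       
.....~..............┃                       
....................┃                       
━━━━━━━━━━━━━━━━━━━┓┃                       
ard                ┃┃                       
───────────────────┨┃                       
 4 5               ┃┃                       
                   ┃┃                       
                   ┃┃                       
      C            ┃┃                       
                   ┃┃                       
          · ─ ·    ┃┃                       
━━━━━━━━━━━━━━━━━━━┛┃                       
════════.═.♣........┃                       
...........♣♣.......┃                       


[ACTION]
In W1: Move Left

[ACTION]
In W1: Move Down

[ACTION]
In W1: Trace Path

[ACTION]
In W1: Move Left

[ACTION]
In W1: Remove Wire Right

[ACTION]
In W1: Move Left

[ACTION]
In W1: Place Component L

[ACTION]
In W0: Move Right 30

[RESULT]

                                            
                                            
                                            
                                            
━━━━━━━━━━━━━━━━━━━━┓                       
                    ┃                       
────────────────────┨                       
....                ┃                       
....                ┃                       
━━━━━━━━━━━━━━━━━━━┓┃                       
ard                ┃┃                       
───────────────────┨┃                       
 4 5               ┃┃                       
                   ┃┃                       
                   ┃┃                       
      C            ┃┃                       
                   ┃┃                       
          · ─ ·    ┃┃                       
━━━━━━━━━━━━━━━━━━━┛┃                       
....                ┃                       
....                ┃                       


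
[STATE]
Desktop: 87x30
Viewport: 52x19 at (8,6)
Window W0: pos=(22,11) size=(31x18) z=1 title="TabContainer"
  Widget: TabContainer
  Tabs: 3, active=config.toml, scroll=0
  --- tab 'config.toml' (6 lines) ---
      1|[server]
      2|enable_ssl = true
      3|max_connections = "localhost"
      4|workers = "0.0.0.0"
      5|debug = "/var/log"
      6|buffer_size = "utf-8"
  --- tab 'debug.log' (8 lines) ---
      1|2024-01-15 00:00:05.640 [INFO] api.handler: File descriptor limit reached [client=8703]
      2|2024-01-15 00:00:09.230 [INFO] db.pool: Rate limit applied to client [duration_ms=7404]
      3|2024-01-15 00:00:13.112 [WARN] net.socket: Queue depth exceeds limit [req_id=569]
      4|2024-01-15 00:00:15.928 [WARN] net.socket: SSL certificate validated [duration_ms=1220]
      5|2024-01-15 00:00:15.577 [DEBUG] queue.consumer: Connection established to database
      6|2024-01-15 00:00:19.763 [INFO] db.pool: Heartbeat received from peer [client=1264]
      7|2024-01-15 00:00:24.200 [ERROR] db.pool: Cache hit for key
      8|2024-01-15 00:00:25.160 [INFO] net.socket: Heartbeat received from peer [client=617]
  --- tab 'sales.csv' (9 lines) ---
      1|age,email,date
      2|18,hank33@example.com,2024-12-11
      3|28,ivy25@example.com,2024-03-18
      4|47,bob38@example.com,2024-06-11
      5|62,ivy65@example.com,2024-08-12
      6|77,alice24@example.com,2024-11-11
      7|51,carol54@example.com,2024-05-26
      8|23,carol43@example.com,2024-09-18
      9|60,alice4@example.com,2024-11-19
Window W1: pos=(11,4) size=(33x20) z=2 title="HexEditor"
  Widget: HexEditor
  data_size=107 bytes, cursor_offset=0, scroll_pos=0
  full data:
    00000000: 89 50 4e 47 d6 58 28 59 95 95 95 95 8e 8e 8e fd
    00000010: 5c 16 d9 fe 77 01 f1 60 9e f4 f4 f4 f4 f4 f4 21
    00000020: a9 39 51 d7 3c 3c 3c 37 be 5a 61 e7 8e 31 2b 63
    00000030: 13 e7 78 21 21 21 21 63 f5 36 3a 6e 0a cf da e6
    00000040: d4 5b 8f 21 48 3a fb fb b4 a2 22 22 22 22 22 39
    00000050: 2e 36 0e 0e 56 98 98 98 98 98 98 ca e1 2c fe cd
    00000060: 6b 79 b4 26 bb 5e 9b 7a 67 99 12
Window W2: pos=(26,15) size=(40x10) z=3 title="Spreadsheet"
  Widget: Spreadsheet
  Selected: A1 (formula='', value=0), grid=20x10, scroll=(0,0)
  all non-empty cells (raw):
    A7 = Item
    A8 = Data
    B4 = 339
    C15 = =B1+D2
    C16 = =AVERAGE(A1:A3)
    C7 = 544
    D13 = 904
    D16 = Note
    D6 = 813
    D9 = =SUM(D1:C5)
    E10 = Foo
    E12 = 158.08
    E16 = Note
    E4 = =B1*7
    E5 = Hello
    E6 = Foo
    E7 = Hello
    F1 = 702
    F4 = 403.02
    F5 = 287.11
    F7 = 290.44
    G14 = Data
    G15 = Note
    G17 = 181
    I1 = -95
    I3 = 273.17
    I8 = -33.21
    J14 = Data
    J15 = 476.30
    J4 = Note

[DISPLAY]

   ┠───────────────────────────────┨                
   ┃00000000  89 50 4e 47 d6 58 28 ┃                
   ┃00000010  5c 16 d9 fe 77 01 f1 ┃                
   ┃00000020  a9 39 51 d7 3c 3c 3c ┃                
   ┃00000030  13 e7 78 21 21 21 21 ┃                
   ┃00000040  d4 5b 8f 21 48 3a fb ┃━━━━━━━━┓       
   ┃00000050  2e 36 0e 0e 56 98 98 ┃        ┃       
   ┃00000060  6b 79 b4 26 bb 5e 9b ┃────────┨       
   ┃                               ┃log │ sa┃       
   ┃              ┏━━━━━━━━━━━━━━━━━━━━━━━━━━━━━━━━━
   ┃              ┃ Spreadsheet                     
   ┃              ┠─────────────────────────────────
   ┃              ┃A1:                              
   ┃              ┃       A       B       C       D 
   ┃              ┃---------------------------------
   ┃              ┃  1      [0]       0       0     
   ┃              ┃  2        0       0       0     
   ┗━━━━━━━━━━━━━━┃  3        0       0       0     
              ┃   ┗━━━━━━━━━━━━━━━━━━━━━━━━━━━━━━━━━


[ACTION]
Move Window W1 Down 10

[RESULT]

                                                    
                                                    
                                                    
                                                    
   ┏━━━━━━━━━━━━━━━━━━━━━━━━━━━━━━━┓                
   ┃ HexEditor                     ┃━━━━━━━━┓       
   ┠───────────────────────────────┨        ┃       
   ┃00000000  89 50 4e 47 d6 58 28 ┃────────┨       
   ┃00000010  5c 16 d9 fe 77 01 f1 ┃log │ sa┃       
   ┃00000020  a9 3┏━━━━━━━━━━━━━━━━━━━━━━━━━━━━━━━━━
   ┃00000030  13 e┃ Spreadsheet                     
   ┃00000040  d4 5┠─────────────────────────────────
   ┃00000050  2e 3┃A1:                              
   ┃00000060  6b 7┃       A       B       C       D 
   ┃              ┃---------------------------------
   ┃              ┃  1      [0]       0       0     
   ┃              ┃  2        0       0       0     
   ┃              ┃  3        0       0       0     
   ┃              ┗━━━━━━━━━━━━━━━━━━━━━━━━━━━━━━━━━


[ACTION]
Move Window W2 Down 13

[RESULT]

                                                    
                                                    
                                                    
                                                    
   ┏━━━━━━━━━━━━━━━━━━━━━━━━━━━━━━━┓                
   ┃ HexEditor                     ┃━━━━━━━━┓       
   ┠───────────────────────────────┨        ┃       
   ┃00000000  89 50 4e 47 d6 58 28 ┃────────┨       
   ┃00000010  5c 16 d9 fe 77 01 f1 ┃log │ sa┃       
   ┃00000020  a9 39 51 d7 3c 3c 3c ┃────────┃       
   ┃00000030  13 e7 78 21 21 21 21 ┃        ┃       
   ┃00000040  d4 5b 8f 21 48 3a fb ┃        ┃       
   ┃00000050  2e 36 0e 0e 56 98 98 ┃calhost"┃       
   ┃00000060  6b 79 b4 26 bb 5e 9b ┃        ┃       
   ┃              ┏━━━━━━━━━━━━━━━━━━━━━━━━━━━━━━━━━
   ┃              ┃ Spreadsheet                     
   ┃              ┠─────────────────────────────────
   ┃              ┃A1:                              
   ┃              ┃       A       B       C       D 


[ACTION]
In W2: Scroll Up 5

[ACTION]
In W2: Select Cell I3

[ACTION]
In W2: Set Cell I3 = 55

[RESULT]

                                                    
                                                    
                                                    
                                                    
   ┏━━━━━━━━━━━━━━━━━━━━━━━━━━━━━━━┓                
   ┃ HexEditor                     ┃━━━━━━━━┓       
   ┠───────────────────────────────┨        ┃       
   ┃00000000  89 50 4e 47 d6 58 28 ┃────────┨       
   ┃00000010  5c 16 d9 fe 77 01 f1 ┃log │ sa┃       
   ┃00000020  a9 39 51 d7 3c 3c 3c ┃────────┃       
   ┃00000030  13 e7 78 21 21 21 21 ┃        ┃       
   ┃00000040  d4 5b 8f 21 48 3a fb ┃        ┃       
   ┃00000050  2e 36 0e 0e 56 98 98 ┃calhost"┃       
   ┃00000060  6b 79 b4 26 bb 5e 9b ┃        ┃       
   ┃              ┏━━━━━━━━━━━━━━━━━━━━━━━━━━━━━━━━━
   ┃              ┃ Spreadsheet                     
   ┃              ┠─────────────────────────────────
   ┃              ┃I3: 55                           
   ┃              ┃       A       B       C       D 


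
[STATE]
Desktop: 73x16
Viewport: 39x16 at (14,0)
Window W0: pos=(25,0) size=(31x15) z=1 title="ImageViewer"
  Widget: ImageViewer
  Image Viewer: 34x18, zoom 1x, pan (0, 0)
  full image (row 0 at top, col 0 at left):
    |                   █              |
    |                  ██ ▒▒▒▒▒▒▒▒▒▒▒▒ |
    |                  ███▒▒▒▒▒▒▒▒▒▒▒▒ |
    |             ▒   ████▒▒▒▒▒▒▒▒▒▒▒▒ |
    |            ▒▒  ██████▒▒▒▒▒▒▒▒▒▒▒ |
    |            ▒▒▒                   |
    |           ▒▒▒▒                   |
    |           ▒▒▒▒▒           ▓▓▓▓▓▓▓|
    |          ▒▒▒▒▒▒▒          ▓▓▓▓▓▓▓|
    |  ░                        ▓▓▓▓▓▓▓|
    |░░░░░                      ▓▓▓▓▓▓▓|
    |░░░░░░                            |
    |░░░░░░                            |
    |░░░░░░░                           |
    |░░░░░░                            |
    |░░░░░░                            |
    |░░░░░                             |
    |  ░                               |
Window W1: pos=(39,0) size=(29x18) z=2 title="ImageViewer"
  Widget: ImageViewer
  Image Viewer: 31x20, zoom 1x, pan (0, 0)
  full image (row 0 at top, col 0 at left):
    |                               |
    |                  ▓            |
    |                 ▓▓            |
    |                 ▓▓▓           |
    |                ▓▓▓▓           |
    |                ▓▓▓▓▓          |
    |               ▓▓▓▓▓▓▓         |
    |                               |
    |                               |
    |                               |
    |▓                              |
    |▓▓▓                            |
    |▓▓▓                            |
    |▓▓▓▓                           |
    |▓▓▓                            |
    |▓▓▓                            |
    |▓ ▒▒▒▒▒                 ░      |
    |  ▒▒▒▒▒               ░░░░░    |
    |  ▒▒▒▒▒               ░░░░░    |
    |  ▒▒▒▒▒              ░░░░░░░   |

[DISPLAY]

           ┏━━━━━━━━━━━━━┏━━━━━━━━━━━━━
           ┃ ImageViewer ┃ ImageViewer 
           ┠─────────────┠─────────────
           ┃             ┃             
           ┃             ┃             
           ┃             ┃             
           ┃             ┃             
           ┃            ▒┃             
           ┃            ▒┃             
           ┃           ▒▒┃             
           ┃           ▒▒┃             
           ┃          ▒▒▒┃             
           ┃  ░          ┃             
           ┃░░░░░        ┃▓            
           ┗━━━━━━━━━━━━━┃▓▓▓          
                         ┃▓▓▓          


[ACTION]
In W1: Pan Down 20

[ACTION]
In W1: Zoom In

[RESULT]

           ┏━━━━━━━━━━━━━┏━━━━━━━━━━━━━
           ┃ ImageViewer ┃ ImageViewer 
           ┠─────────────┠─────────────
           ┃             ┃▓▓           
           ┃             ┃▓▓           
           ┃             ┃▓▓▓▓▓▓       
           ┃             ┃▓▓▓▓▓▓       
           ┃            ▒┃▓▓▓▓▓▓       
           ┃            ▒┃▓▓▓▓▓▓       
           ┃           ▒▒┃▓▓▓▓▓▓▓▓     
           ┃           ▒▒┃▓▓▓▓▓▓▓▓     
           ┃          ▒▒▒┃▓▓▓▓▓▓       
           ┃  ░          ┃▓▓▓▓▓▓       
           ┃░░░░░        ┃▓▓▓▓▓▓       
           ┗━━━━━━━━━━━━━┃▓▓▓▓▓▓       
                         ┃▓▓  ▒▒▒▒▒▒▒▒▒
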